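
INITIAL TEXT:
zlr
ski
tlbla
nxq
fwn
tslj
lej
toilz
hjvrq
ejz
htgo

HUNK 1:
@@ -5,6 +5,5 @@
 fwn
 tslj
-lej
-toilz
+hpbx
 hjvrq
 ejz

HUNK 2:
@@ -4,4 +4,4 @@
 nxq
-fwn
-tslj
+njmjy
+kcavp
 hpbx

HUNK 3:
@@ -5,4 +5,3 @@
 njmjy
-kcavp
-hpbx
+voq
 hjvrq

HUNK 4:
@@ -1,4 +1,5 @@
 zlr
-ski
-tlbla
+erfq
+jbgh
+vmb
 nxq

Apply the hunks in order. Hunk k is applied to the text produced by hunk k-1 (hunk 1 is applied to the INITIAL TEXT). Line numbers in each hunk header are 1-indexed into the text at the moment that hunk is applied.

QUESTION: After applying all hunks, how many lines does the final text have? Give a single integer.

Hunk 1: at line 5 remove [lej,toilz] add [hpbx] -> 10 lines: zlr ski tlbla nxq fwn tslj hpbx hjvrq ejz htgo
Hunk 2: at line 4 remove [fwn,tslj] add [njmjy,kcavp] -> 10 lines: zlr ski tlbla nxq njmjy kcavp hpbx hjvrq ejz htgo
Hunk 3: at line 5 remove [kcavp,hpbx] add [voq] -> 9 lines: zlr ski tlbla nxq njmjy voq hjvrq ejz htgo
Hunk 4: at line 1 remove [ski,tlbla] add [erfq,jbgh,vmb] -> 10 lines: zlr erfq jbgh vmb nxq njmjy voq hjvrq ejz htgo
Final line count: 10

Answer: 10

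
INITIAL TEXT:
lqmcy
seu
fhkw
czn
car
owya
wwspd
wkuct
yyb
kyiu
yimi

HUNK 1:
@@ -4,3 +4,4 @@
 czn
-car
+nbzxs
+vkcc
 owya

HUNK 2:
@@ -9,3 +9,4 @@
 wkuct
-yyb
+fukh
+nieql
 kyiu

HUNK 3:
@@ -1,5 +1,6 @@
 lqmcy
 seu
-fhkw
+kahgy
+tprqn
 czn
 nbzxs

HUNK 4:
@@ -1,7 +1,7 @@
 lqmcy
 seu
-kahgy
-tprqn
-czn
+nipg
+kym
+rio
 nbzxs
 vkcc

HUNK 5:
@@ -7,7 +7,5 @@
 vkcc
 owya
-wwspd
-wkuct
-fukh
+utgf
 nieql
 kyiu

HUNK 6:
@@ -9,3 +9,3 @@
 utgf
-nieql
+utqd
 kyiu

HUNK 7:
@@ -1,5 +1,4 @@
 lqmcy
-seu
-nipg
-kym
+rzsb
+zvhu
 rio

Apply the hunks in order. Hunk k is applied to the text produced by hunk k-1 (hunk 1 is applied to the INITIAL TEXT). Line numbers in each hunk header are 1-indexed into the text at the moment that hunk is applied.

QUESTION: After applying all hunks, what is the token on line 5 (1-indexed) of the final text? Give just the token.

Answer: nbzxs

Derivation:
Hunk 1: at line 4 remove [car] add [nbzxs,vkcc] -> 12 lines: lqmcy seu fhkw czn nbzxs vkcc owya wwspd wkuct yyb kyiu yimi
Hunk 2: at line 9 remove [yyb] add [fukh,nieql] -> 13 lines: lqmcy seu fhkw czn nbzxs vkcc owya wwspd wkuct fukh nieql kyiu yimi
Hunk 3: at line 1 remove [fhkw] add [kahgy,tprqn] -> 14 lines: lqmcy seu kahgy tprqn czn nbzxs vkcc owya wwspd wkuct fukh nieql kyiu yimi
Hunk 4: at line 1 remove [kahgy,tprqn,czn] add [nipg,kym,rio] -> 14 lines: lqmcy seu nipg kym rio nbzxs vkcc owya wwspd wkuct fukh nieql kyiu yimi
Hunk 5: at line 7 remove [wwspd,wkuct,fukh] add [utgf] -> 12 lines: lqmcy seu nipg kym rio nbzxs vkcc owya utgf nieql kyiu yimi
Hunk 6: at line 9 remove [nieql] add [utqd] -> 12 lines: lqmcy seu nipg kym rio nbzxs vkcc owya utgf utqd kyiu yimi
Hunk 7: at line 1 remove [seu,nipg,kym] add [rzsb,zvhu] -> 11 lines: lqmcy rzsb zvhu rio nbzxs vkcc owya utgf utqd kyiu yimi
Final line 5: nbzxs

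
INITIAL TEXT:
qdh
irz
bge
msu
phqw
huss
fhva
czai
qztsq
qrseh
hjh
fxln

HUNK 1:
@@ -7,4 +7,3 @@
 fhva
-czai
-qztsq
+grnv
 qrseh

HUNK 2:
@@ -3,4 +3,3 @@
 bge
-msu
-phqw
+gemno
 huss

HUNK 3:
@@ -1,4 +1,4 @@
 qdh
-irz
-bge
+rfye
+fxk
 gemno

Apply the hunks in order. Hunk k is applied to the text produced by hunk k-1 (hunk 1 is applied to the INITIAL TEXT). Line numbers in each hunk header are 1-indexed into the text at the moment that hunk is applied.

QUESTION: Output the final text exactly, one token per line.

Hunk 1: at line 7 remove [czai,qztsq] add [grnv] -> 11 lines: qdh irz bge msu phqw huss fhva grnv qrseh hjh fxln
Hunk 2: at line 3 remove [msu,phqw] add [gemno] -> 10 lines: qdh irz bge gemno huss fhva grnv qrseh hjh fxln
Hunk 3: at line 1 remove [irz,bge] add [rfye,fxk] -> 10 lines: qdh rfye fxk gemno huss fhva grnv qrseh hjh fxln

Answer: qdh
rfye
fxk
gemno
huss
fhva
grnv
qrseh
hjh
fxln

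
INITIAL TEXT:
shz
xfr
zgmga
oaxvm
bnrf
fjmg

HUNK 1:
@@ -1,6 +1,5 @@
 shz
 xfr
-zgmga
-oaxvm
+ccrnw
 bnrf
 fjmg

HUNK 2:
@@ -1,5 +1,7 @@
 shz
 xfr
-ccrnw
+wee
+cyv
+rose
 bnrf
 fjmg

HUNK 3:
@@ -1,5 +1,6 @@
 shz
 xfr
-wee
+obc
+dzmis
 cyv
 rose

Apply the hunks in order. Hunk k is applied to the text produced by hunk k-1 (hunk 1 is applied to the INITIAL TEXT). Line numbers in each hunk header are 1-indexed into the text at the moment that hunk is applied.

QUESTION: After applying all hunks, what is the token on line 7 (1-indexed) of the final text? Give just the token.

Answer: bnrf

Derivation:
Hunk 1: at line 1 remove [zgmga,oaxvm] add [ccrnw] -> 5 lines: shz xfr ccrnw bnrf fjmg
Hunk 2: at line 1 remove [ccrnw] add [wee,cyv,rose] -> 7 lines: shz xfr wee cyv rose bnrf fjmg
Hunk 3: at line 1 remove [wee] add [obc,dzmis] -> 8 lines: shz xfr obc dzmis cyv rose bnrf fjmg
Final line 7: bnrf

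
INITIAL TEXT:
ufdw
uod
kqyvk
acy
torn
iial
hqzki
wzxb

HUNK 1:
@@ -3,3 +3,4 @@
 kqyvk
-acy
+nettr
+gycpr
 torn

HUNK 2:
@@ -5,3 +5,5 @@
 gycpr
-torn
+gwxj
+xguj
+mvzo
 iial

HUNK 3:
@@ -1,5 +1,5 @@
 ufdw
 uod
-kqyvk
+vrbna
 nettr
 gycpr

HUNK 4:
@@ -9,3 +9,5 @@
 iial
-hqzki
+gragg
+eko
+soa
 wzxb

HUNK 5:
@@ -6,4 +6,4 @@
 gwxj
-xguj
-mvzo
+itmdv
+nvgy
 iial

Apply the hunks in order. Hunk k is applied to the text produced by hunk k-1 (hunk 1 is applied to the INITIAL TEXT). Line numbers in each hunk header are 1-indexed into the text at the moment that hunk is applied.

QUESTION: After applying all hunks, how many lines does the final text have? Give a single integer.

Hunk 1: at line 3 remove [acy] add [nettr,gycpr] -> 9 lines: ufdw uod kqyvk nettr gycpr torn iial hqzki wzxb
Hunk 2: at line 5 remove [torn] add [gwxj,xguj,mvzo] -> 11 lines: ufdw uod kqyvk nettr gycpr gwxj xguj mvzo iial hqzki wzxb
Hunk 3: at line 1 remove [kqyvk] add [vrbna] -> 11 lines: ufdw uod vrbna nettr gycpr gwxj xguj mvzo iial hqzki wzxb
Hunk 4: at line 9 remove [hqzki] add [gragg,eko,soa] -> 13 lines: ufdw uod vrbna nettr gycpr gwxj xguj mvzo iial gragg eko soa wzxb
Hunk 5: at line 6 remove [xguj,mvzo] add [itmdv,nvgy] -> 13 lines: ufdw uod vrbna nettr gycpr gwxj itmdv nvgy iial gragg eko soa wzxb
Final line count: 13

Answer: 13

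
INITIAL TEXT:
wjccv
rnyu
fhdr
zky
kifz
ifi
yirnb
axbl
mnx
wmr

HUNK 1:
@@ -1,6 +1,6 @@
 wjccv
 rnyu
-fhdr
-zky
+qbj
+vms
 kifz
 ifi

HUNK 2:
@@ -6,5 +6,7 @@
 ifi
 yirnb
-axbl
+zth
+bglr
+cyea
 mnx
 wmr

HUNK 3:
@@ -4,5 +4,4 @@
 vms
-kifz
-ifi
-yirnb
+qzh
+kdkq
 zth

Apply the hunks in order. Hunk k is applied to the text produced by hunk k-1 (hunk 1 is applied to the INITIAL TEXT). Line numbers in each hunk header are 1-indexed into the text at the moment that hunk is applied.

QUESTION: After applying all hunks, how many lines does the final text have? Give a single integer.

Hunk 1: at line 1 remove [fhdr,zky] add [qbj,vms] -> 10 lines: wjccv rnyu qbj vms kifz ifi yirnb axbl mnx wmr
Hunk 2: at line 6 remove [axbl] add [zth,bglr,cyea] -> 12 lines: wjccv rnyu qbj vms kifz ifi yirnb zth bglr cyea mnx wmr
Hunk 3: at line 4 remove [kifz,ifi,yirnb] add [qzh,kdkq] -> 11 lines: wjccv rnyu qbj vms qzh kdkq zth bglr cyea mnx wmr
Final line count: 11

Answer: 11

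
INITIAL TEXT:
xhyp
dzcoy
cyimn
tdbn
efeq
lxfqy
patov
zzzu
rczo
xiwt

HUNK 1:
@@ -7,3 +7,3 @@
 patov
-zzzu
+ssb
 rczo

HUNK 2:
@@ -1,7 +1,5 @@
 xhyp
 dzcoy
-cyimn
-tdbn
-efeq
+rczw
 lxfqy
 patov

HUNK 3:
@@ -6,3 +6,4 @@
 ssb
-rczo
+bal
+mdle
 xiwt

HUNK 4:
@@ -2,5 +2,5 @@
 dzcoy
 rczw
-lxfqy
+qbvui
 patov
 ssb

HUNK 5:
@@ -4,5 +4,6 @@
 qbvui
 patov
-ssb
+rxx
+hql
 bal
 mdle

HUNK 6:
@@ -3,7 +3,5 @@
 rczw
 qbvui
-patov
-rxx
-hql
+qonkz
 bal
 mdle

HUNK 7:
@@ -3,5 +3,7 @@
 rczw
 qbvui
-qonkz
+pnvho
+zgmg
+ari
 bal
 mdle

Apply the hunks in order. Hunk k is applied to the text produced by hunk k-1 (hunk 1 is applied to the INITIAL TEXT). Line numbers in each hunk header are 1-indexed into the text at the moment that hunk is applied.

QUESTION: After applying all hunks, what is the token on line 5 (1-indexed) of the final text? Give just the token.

Answer: pnvho

Derivation:
Hunk 1: at line 7 remove [zzzu] add [ssb] -> 10 lines: xhyp dzcoy cyimn tdbn efeq lxfqy patov ssb rczo xiwt
Hunk 2: at line 1 remove [cyimn,tdbn,efeq] add [rczw] -> 8 lines: xhyp dzcoy rczw lxfqy patov ssb rczo xiwt
Hunk 3: at line 6 remove [rczo] add [bal,mdle] -> 9 lines: xhyp dzcoy rczw lxfqy patov ssb bal mdle xiwt
Hunk 4: at line 2 remove [lxfqy] add [qbvui] -> 9 lines: xhyp dzcoy rczw qbvui patov ssb bal mdle xiwt
Hunk 5: at line 4 remove [ssb] add [rxx,hql] -> 10 lines: xhyp dzcoy rczw qbvui patov rxx hql bal mdle xiwt
Hunk 6: at line 3 remove [patov,rxx,hql] add [qonkz] -> 8 lines: xhyp dzcoy rczw qbvui qonkz bal mdle xiwt
Hunk 7: at line 3 remove [qonkz] add [pnvho,zgmg,ari] -> 10 lines: xhyp dzcoy rczw qbvui pnvho zgmg ari bal mdle xiwt
Final line 5: pnvho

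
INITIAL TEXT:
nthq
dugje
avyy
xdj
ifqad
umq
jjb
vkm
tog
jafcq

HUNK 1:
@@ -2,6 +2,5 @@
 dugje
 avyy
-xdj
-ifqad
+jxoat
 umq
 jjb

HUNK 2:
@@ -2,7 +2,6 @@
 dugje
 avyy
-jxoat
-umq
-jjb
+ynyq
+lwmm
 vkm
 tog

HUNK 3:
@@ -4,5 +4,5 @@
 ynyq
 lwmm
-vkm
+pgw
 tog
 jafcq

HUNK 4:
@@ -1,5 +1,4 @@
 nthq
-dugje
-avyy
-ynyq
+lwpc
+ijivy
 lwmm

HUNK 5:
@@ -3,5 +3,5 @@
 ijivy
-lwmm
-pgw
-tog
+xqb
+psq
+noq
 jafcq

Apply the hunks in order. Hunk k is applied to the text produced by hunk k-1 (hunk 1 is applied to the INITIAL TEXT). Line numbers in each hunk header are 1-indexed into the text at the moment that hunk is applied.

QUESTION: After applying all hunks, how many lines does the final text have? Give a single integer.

Hunk 1: at line 2 remove [xdj,ifqad] add [jxoat] -> 9 lines: nthq dugje avyy jxoat umq jjb vkm tog jafcq
Hunk 2: at line 2 remove [jxoat,umq,jjb] add [ynyq,lwmm] -> 8 lines: nthq dugje avyy ynyq lwmm vkm tog jafcq
Hunk 3: at line 4 remove [vkm] add [pgw] -> 8 lines: nthq dugje avyy ynyq lwmm pgw tog jafcq
Hunk 4: at line 1 remove [dugje,avyy,ynyq] add [lwpc,ijivy] -> 7 lines: nthq lwpc ijivy lwmm pgw tog jafcq
Hunk 5: at line 3 remove [lwmm,pgw,tog] add [xqb,psq,noq] -> 7 lines: nthq lwpc ijivy xqb psq noq jafcq
Final line count: 7

Answer: 7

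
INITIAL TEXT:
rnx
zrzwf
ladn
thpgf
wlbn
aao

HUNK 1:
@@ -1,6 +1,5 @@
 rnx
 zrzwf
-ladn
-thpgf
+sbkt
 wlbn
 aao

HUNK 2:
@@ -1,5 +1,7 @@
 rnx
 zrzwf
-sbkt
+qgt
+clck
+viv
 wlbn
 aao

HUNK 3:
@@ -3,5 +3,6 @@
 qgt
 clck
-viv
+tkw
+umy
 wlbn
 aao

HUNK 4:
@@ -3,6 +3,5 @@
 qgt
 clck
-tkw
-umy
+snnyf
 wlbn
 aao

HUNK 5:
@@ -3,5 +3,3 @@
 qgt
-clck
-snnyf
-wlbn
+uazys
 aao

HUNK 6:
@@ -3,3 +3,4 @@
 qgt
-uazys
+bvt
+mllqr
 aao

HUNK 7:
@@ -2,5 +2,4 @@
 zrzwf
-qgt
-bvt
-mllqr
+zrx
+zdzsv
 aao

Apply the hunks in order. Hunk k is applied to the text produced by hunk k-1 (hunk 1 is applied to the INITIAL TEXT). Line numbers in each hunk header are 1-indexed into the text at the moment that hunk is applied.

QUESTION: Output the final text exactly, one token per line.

Hunk 1: at line 1 remove [ladn,thpgf] add [sbkt] -> 5 lines: rnx zrzwf sbkt wlbn aao
Hunk 2: at line 1 remove [sbkt] add [qgt,clck,viv] -> 7 lines: rnx zrzwf qgt clck viv wlbn aao
Hunk 3: at line 3 remove [viv] add [tkw,umy] -> 8 lines: rnx zrzwf qgt clck tkw umy wlbn aao
Hunk 4: at line 3 remove [tkw,umy] add [snnyf] -> 7 lines: rnx zrzwf qgt clck snnyf wlbn aao
Hunk 5: at line 3 remove [clck,snnyf,wlbn] add [uazys] -> 5 lines: rnx zrzwf qgt uazys aao
Hunk 6: at line 3 remove [uazys] add [bvt,mllqr] -> 6 lines: rnx zrzwf qgt bvt mllqr aao
Hunk 7: at line 2 remove [qgt,bvt,mllqr] add [zrx,zdzsv] -> 5 lines: rnx zrzwf zrx zdzsv aao

Answer: rnx
zrzwf
zrx
zdzsv
aao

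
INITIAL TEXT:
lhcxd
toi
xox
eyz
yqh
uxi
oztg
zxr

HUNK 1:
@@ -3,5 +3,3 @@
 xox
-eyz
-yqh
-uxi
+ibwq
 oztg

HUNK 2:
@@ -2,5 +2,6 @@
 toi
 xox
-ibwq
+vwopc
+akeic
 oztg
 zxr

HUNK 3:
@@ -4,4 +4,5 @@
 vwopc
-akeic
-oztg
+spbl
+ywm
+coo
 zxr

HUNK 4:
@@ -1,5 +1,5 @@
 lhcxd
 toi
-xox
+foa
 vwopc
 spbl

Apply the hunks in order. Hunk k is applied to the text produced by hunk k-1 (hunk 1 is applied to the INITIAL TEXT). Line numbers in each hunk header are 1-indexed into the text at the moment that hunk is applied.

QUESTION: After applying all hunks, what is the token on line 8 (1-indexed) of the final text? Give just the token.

Hunk 1: at line 3 remove [eyz,yqh,uxi] add [ibwq] -> 6 lines: lhcxd toi xox ibwq oztg zxr
Hunk 2: at line 2 remove [ibwq] add [vwopc,akeic] -> 7 lines: lhcxd toi xox vwopc akeic oztg zxr
Hunk 3: at line 4 remove [akeic,oztg] add [spbl,ywm,coo] -> 8 lines: lhcxd toi xox vwopc spbl ywm coo zxr
Hunk 4: at line 1 remove [xox] add [foa] -> 8 lines: lhcxd toi foa vwopc spbl ywm coo zxr
Final line 8: zxr

Answer: zxr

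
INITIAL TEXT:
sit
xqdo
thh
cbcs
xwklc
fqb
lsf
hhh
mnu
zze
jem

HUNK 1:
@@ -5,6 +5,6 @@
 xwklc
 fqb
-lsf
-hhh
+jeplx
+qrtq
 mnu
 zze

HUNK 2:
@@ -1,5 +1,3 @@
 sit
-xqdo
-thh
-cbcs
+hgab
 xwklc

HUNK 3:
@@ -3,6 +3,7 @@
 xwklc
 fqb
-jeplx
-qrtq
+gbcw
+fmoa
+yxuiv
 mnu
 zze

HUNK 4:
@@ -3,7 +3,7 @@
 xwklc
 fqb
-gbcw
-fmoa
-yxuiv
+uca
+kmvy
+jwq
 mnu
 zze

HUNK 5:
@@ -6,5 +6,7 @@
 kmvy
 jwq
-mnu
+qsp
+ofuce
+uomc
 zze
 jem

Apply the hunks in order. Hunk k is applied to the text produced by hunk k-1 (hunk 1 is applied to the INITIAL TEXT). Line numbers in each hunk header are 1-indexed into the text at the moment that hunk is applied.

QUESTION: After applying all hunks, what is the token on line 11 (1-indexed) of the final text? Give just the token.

Hunk 1: at line 5 remove [lsf,hhh] add [jeplx,qrtq] -> 11 lines: sit xqdo thh cbcs xwklc fqb jeplx qrtq mnu zze jem
Hunk 2: at line 1 remove [xqdo,thh,cbcs] add [hgab] -> 9 lines: sit hgab xwklc fqb jeplx qrtq mnu zze jem
Hunk 3: at line 3 remove [jeplx,qrtq] add [gbcw,fmoa,yxuiv] -> 10 lines: sit hgab xwklc fqb gbcw fmoa yxuiv mnu zze jem
Hunk 4: at line 3 remove [gbcw,fmoa,yxuiv] add [uca,kmvy,jwq] -> 10 lines: sit hgab xwklc fqb uca kmvy jwq mnu zze jem
Hunk 5: at line 6 remove [mnu] add [qsp,ofuce,uomc] -> 12 lines: sit hgab xwklc fqb uca kmvy jwq qsp ofuce uomc zze jem
Final line 11: zze

Answer: zze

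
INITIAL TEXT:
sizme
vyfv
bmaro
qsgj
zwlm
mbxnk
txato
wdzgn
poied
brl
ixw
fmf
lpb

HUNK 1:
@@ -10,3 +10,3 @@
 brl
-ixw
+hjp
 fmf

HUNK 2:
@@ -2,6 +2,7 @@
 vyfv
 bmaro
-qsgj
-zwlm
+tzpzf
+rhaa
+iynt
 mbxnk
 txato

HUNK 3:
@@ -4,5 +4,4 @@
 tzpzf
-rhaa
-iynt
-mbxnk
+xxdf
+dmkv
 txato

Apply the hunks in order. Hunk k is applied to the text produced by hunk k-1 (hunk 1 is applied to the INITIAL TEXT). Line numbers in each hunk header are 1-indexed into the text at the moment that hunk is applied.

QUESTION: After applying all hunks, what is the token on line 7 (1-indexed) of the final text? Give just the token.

Hunk 1: at line 10 remove [ixw] add [hjp] -> 13 lines: sizme vyfv bmaro qsgj zwlm mbxnk txato wdzgn poied brl hjp fmf lpb
Hunk 2: at line 2 remove [qsgj,zwlm] add [tzpzf,rhaa,iynt] -> 14 lines: sizme vyfv bmaro tzpzf rhaa iynt mbxnk txato wdzgn poied brl hjp fmf lpb
Hunk 3: at line 4 remove [rhaa,iynt,mbxnk] add [xxdf,dmkv] -> 13 lines: sizme vyfv bmaro tzpzf xxdf dmkv txato wdzgn poied brl hjp fmf lpb
Final line 7: txato

Answer: txato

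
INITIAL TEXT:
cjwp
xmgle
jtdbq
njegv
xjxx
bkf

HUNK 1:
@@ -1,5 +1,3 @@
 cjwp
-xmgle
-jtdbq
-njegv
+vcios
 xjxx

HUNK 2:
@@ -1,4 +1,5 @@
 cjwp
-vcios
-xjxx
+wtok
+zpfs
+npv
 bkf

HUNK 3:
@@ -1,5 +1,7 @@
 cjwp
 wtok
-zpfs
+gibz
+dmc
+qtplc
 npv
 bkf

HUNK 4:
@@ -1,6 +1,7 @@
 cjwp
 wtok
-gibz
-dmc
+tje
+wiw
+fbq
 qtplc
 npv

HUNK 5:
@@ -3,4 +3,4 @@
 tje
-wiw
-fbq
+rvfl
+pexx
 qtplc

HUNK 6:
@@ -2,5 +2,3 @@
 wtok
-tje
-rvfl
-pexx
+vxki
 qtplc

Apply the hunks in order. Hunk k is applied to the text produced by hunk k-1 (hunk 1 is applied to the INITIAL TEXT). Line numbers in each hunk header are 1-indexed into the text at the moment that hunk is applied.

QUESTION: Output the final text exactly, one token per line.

Answer: cjwp
wtok
vxki
qtplc
npv
bkf

Derivation:
Hunk 1: at line 1 remove [xmgle,jtdbq,njegv] add [vcios] -> 4 lines: cjwp vcios xjxx bkf
Hunk 2: at line 1 remove [vcios,xjxx] add [wtok,zpfs,npv] -> 5 lines: cjwp wtok zpfs npv bkf
Hunk 3: at line 1 remove [zpfs] add [gibz,dmc,qtplc] -> 7 lines: cjwp wtok gibz dmc qtplc npv bkf
Hunk 4: at line 1 remove [gibz,dmc] add [tje,wiw,fbq] -> 8 lines: cjwp wtok tje wiw fbq qtplc npv bkf
Hunk 5: at line 3 remove [wiw,fbq] add [rvfl,pexx] -> 8 lines: cjwp wtok tje rvfl pexx qtplc npv bkf
Hunk 6: at line 2 remove [tje,rvfl,pexx] add [vxki] -> 6 lines: cjwp wtok vxki qtplc npv bkf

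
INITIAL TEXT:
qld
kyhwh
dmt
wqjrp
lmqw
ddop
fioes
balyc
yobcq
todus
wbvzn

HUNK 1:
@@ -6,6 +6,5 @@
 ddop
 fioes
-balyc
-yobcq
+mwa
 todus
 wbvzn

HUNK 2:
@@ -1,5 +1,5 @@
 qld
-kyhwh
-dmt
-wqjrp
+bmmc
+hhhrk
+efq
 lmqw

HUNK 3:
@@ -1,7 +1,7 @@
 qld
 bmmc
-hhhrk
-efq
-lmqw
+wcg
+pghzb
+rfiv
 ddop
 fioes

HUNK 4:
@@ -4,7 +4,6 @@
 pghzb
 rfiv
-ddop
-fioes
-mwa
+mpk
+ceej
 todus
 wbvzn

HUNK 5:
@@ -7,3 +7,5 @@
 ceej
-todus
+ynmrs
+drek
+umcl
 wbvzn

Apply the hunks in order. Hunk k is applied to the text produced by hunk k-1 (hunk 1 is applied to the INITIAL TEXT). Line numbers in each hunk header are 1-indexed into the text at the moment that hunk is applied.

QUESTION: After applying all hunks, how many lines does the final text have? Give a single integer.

Hunk 1: at line 6 remove [balyc,yobcq] add [mwa] -> 10 lines: qld kyhwh dmt wqjrp lmqw ddop fioes mwa todus wbvzn
Hunk 2: at line 1 remove [kyhwh,dmt,wqjrp] add [bmmc,hhhrk,efq] -> 10 lines: qld bmmc hhhrk efq lmqw ddop fioes mwa todus wbvzn
Hunk 3: at line 1 remove [hhhrk,efq,lmqw] add [wcg,pghzb,rfiv] -> 10 lines: qld bmmc wcg pghzb rfiv ddop fioes mwa todus wbvzn
Hunk 4: at line 4 remove [ddop,fioes,mwa] add [mpk,ceej] -> 9 lines: qld bmmc wcg pghzb rfiv mpk ceej todus wbvzn
Hunk 5: at line 7 remove [todus] add [ynmrs,drek,umcl] -> 11 lines: qld bmmc wcg pghzb rfiv mpk ceej ynmrs drek umcl wbvzn
Final line count: 11

Answer: 11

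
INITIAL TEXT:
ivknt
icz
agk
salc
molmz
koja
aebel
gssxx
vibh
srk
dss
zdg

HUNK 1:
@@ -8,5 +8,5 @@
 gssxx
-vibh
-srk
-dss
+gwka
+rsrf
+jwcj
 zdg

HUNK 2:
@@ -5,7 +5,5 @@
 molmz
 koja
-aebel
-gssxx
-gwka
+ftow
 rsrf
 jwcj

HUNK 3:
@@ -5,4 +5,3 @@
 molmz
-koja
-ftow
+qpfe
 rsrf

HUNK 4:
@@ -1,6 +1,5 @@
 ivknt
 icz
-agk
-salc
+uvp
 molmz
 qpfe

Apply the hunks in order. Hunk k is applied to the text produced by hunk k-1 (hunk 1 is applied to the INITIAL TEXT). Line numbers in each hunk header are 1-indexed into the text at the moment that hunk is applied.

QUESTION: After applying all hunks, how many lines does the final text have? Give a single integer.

Answer: 8

Derivation:
Hunk 1: at line 8 remove [vibh,srk,dss] add [gwka,rsrf,jwcj] -> 12 lines: ivknt icz agk salc molmz koja aebel gssxx gwka rsrf jwcj zdg
Hunk 2: at line 5 remove [aebel,gssxx,gwka] add [ftow] -> 10 lines: ivknt icz agk salc molmz koja ftow rsrf jwcj zdg
Hunk 3: at line 5 remove [koja,ftow] add [qpfe] -> 9 lines: ivknt icz agk salc molmz qpfe rsrf jwcj zdg
Hunk 4: at line 1 remove [agk,salc] add [uvp] -> 8 lines: ivknt icz uvp molmz qpfe rsrf jwcj zdg
Final line count: 8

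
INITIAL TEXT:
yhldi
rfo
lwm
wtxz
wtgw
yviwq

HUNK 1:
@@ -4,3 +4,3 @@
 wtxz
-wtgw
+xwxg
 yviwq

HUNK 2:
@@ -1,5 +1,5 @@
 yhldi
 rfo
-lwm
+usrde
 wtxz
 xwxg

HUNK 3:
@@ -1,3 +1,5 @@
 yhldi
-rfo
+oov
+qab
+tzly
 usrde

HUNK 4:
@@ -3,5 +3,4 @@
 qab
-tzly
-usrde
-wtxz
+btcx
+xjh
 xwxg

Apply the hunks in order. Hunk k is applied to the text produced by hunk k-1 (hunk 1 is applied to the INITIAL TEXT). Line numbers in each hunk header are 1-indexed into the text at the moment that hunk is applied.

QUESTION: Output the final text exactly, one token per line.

Answer: yhldi
oov
qab
btcx
xjh
xwxg
yviwq

Derivation:
Hunk 1: at line 4 remove [wtgw] add [xwxg] -> 6 lines: yhldi rfo lwm wtxz xwxg yviwq
Hunk 2: at line 1 remove [lwm] add [usrde] -> 6 lines: yhldi rfo usrde wtxz xwxg yviwq
Hunk 3: at line 1 remove [rfo] add [oov,qab,tzly] -> 8 lines: yhldi oov qab tzly usrde wtxz xwxg yviwq
Hunk 4: at line 3 remove [tzly,usrde,wtxz] add [btcx,xjh] -> 7 lines: yhldi oov qab btcx xjh xwxg yviwq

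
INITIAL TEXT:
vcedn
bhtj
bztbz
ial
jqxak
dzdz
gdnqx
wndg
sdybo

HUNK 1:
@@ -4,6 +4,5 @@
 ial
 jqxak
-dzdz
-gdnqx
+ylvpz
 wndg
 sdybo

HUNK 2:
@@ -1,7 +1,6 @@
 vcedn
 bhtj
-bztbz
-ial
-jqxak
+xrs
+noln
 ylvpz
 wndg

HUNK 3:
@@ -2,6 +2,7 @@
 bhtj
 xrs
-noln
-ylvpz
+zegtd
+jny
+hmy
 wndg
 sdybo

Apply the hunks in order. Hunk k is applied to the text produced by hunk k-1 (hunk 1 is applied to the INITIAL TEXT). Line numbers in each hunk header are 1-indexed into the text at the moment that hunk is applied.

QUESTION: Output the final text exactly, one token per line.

Answer: vcedn
bhtj
xrs
zegtd
jny
hmy
wndg
sdybo

Derivation:
Hunk 1: at line 4 remove [dzdz,gdnqx] add [ylvpz] -> 8 lines: vcedn bhtj bztbz ial jqxak ylvpz wndg sdybo
Hunk 2: at line 1 remove [bztbz,ial,jqxak] add [xrs,noln] -> 7 lines: vcedn bhtj xrs noln ylvpz wndg sdybo
Hunk 3: at line 2 remove [noln,ylvpz] add [zegtd,jny,hmy] -> 8 lines: vcedn bhtj xrs zegtd jny hmy wndg sdybo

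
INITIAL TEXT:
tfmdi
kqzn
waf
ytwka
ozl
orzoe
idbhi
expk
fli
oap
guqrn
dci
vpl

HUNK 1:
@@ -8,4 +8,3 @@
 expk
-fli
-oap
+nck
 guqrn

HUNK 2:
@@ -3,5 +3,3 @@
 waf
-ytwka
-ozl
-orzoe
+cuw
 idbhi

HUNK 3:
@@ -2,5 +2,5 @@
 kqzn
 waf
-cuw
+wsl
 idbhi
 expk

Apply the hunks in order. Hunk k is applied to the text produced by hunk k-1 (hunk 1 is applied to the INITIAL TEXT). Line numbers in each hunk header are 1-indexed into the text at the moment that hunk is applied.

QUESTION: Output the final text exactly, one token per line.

Hunk 1: at line 8 remove [fli,oap] add [nck] -> 12 lines: tfmdi kqzn waf ytwka ozl orzoe idbhi expk nck guqrn dci vpl
Hunk 2: at line 3 remove [ytwka,ozl,orzoe] add [cuw] -> 10 lines: tfmdi kqzn waf cuw idbhi expk nck guqrn dci vpl
Hunk 3: at line 2 remove [cuw] add [wsl] -> 10 lines: tfmdi kqzn waf wsl idbhi expk nck guqrn dci vpl

Answer: tfmdi
kqzn
waf
wsl
idbhi
expk
nck
guqrn
dci
vpl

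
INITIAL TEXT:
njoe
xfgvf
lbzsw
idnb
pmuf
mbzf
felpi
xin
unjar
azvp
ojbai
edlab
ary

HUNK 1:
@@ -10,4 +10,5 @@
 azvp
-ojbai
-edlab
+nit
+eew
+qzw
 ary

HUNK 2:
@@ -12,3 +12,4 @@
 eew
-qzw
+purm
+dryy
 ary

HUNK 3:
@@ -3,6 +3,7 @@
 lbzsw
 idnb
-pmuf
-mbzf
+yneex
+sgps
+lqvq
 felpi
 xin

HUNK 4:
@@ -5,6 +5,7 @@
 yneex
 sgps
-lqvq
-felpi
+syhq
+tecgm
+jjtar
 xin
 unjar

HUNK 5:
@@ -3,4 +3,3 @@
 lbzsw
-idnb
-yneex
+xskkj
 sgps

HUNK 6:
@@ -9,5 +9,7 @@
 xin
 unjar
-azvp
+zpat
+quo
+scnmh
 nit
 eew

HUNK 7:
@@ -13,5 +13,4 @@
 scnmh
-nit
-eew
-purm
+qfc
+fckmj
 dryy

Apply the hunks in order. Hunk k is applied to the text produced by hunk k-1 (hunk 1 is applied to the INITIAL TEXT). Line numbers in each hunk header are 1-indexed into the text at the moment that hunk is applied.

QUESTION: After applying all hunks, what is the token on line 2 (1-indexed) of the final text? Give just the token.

Answer: xfgvf

Derivation:
Hunk 1: at line 10 remove [ojbai,edlab] add [nit,eew,qzw] -> 14 lines: njoe xfgvf lbzsw idnb pmuf mbzf felpi xin unjar azvp nit eew qzw ary
Hunk 2: at line 12 remove [qzw] add [purm,dryy] -> 15 lines: njoe xfgvf lbzsw idnb pmuf mbzf felpi xin unjar azvp nit eew purm dryy ary
Hunk 3: at line 3 remove [pmuf,mbzf] add [yneex,sgps,lqvq] -> 16 lines: njoe xfgvf lbzsw idnb yneex sgps lqvq felpi xin unjar azvp nit eew purm dryy ary
Hunk 4: at line 5 remove [lqvq,felpi] add [syhq,tecgm,jjtar] -> 17 lines: njoe xfgvf lbzsw idnb yneex sgps syhq tecgm jjtar xin unjar azvp nit eew purm dryy ary
Hunk 5: at line 3 remove [idnb,yneex] add [xskkj] -> 16 lines: njoe xfgvf lbzsw xskkj sgps syhq tecgm jjtar xin unjar azvp nit eew purm dryy ary
Hunk 6: at line 9 remove [azvp] add [zpat,quo,scnmh] -> 18 lines: njoe xfgvf lbzsw xskkj sgps syhq tecgm jjtar xin unjar zpat quo scnmh nit eew purm dryy ary
Hunk 7: at line 13 remove [nit,eew,purm] add [qfc,fckmj] -> 17 lines: njoe xfgvf lbzsw xskkj sgps syhq tecgm jjtar xin unjar zpat quo scnmh qfc fckmj dryy ary
Final line 2: xfgvf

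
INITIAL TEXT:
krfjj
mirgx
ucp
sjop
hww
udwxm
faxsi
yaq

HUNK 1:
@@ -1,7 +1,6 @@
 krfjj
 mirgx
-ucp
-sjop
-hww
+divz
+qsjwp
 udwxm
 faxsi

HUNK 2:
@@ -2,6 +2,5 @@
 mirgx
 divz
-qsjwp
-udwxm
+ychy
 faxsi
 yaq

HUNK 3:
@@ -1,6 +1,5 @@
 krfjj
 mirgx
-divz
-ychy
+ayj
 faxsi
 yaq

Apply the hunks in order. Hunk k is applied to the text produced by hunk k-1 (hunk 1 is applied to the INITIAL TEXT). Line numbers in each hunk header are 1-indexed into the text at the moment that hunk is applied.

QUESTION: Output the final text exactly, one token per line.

Hunk 1: at line 1 remove [ucp,sjop,hww] add [divz,qsjwp] -> 7 lines: krfjj mirgx divz qsjwp udwxm faxsi yaq
Hunk 2: at line 2 remove [qsjwp,udwxm] add [ychy] -> 6 lines: krfjj mirgx divz ychy faxsi yaq
Hunk 3: at line 1 remove [divz,ychy] add [ayj] -> 5 lines: krfjj mirgx ayj faxsi yaq

Answer: krfjj
mirgx
ayj
faxsi
yaq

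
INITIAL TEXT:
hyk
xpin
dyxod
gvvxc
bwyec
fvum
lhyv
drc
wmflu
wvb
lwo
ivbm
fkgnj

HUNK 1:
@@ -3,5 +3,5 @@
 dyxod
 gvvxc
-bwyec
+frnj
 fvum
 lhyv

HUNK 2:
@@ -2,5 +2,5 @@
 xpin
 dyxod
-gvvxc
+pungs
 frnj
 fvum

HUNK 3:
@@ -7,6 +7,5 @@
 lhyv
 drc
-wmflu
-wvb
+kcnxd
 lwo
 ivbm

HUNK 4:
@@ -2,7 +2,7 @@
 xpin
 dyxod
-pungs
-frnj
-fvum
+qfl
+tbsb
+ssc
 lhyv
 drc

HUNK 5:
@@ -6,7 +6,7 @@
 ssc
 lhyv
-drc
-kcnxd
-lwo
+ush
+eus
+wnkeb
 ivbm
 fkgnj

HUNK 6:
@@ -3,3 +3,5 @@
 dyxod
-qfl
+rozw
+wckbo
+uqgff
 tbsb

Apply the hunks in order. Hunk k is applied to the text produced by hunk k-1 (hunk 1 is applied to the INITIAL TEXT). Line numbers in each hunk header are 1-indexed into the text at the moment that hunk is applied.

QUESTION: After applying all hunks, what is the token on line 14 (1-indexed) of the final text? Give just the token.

Answer: fkgnj

Derivation:
Hunk 1: at line 3 remove [bwyec] add [frnj] -> 13 lines: hyk xpin dyxod gvvxc frnj fvum lhyv drc wmflu wvb lwo ivbm fkgnj
Hunk 2: at line 2 remove [gvvxc] add [pungs] -> 13 lines: hyk xpin dyxod pungs frnj fvum lhyv drc wmflu wvb lwo ivbm fkgnj
Hunk 3: at line 7 remove [wmflu,wvb] add [kcnxd] -> 12 lines: hyk xpin dyxod pungs frnj fvum lhyv drc kcnxd lwo ivbm fkgnj
Hunk 4: at line 2 remove [pungs,frnj,fvum] add [qfl,tbsb,ssc] -> 12 lines: hyk xpin dyxod qfl tbsb ssc lhyv drc kcnxd lwo ivbm fkgnj
Hunk 5: at line 6 remove [drc,kcnxd,lwo] add [ush,eus,wnkeb] -> 12 lines: hyk xpin dyxod qfl tbsb ssc lhyv ush eus wnkeb ivbm fkgnj
Hunk 6: at line 3 remove [qfl] add [rozw,wckbo,uqgff] -> 14 lines: hyk xpin dyxod rozw wckbo uqgff tbsb ssc lhyv ush eus wnkeb ivbm fkgnj
Final line 14: fkgnj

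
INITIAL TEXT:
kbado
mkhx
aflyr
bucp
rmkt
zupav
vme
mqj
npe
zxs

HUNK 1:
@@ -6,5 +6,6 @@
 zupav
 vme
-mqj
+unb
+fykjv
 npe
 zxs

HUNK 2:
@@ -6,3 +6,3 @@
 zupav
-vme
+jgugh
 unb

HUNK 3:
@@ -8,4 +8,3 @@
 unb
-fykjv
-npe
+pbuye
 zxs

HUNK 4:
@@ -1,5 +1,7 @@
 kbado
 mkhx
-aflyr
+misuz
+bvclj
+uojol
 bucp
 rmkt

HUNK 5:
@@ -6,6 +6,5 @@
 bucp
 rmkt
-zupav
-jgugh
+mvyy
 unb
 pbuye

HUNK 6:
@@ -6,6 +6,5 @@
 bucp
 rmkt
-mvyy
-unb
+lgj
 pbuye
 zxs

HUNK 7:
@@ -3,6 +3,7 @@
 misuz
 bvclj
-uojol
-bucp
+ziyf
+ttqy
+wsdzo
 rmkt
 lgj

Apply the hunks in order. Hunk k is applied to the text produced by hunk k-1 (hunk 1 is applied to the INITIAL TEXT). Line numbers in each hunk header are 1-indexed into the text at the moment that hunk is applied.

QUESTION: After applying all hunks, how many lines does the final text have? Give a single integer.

Hunk 1: at line 6 remove [mqj] add [unb,fykjv] -> 11 lines: kbado mkhx aflyr bucp rmkt zupav vme unb fykjv npe zxs
Hunk 2: at line 6 remove [vme] add [jgugh] -> 11 lines: kbado mkhx aflyr bucp rmkt zupav jgugh unb fykjv npe zxs
Hunk 3: at line 8 remove [fykjv,npe] add [pbuye] -> 10 lines: kbado mkhx aflyr bucp rmkt zupav jgugh unb pbuye zxs
Hunk 4: at line 1 remove [aflyr] add [misuz,bvclj,uojol] -> 12 lines: kbado mkhx misuz bvclj uojol bucp rmkt zupav jgugh unb pbuye zxs
Hunk 5: at line 6 remove [zupav,jgugh] add [mvyy] -> 11 lines: kbado mkhx misuz bvclj uojol bucp rmkt mvyy unb pbuye zxs
Hunk 6: at line 6 remove [mvyy,unb] add [lgj] -> 10 lines: kbado mkhx misuz bvclj uojol bucp rmkt lgj pbuye zxs
Hunk 7: at line 3 remove [uojol,bucp] add [ziyf,ttqy,wsdzo] -> 11 lines: kbado mkhx misuz bvclj ziyf ttqy wsdzo rmkt lgj pbuye zxs
Final line count: 11

Answer: 11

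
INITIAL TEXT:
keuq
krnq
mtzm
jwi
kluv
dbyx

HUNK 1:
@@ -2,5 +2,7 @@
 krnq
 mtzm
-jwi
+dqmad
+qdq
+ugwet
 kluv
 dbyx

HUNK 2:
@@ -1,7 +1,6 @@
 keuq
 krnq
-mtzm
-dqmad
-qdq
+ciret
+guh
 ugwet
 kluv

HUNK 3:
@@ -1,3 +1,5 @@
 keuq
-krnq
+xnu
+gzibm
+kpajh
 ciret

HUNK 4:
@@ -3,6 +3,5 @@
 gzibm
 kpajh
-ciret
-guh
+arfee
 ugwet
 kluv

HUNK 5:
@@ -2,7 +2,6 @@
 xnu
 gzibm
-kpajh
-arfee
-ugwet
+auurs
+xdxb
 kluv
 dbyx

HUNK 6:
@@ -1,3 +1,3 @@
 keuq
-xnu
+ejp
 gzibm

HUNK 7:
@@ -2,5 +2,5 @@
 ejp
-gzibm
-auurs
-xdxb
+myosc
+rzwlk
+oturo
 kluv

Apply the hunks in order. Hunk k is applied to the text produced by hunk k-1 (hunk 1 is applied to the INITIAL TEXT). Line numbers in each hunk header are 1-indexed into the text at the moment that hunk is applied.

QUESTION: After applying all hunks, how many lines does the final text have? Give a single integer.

Answer: 7

Derivation:
Hunk 1: at line 2 remove [jwi] add [dqmad,qdq,ugwet] -> 8 lines: keuq krnq mtzm dqmad qdq ugwet kluv dbyx
Hunk 2: at line 1 remove [mtzm,dqmad,qdq] add [ciret,guh] -> 7 lines: keuq krnq ciret guh ugwet kluv dbyx
Hunk 3: at line 1 remove [krnq] add [xnu,gzibm,kpajh] -> 9 lines: keuq xnu gzibm kpajh ciret guh ugwet kluv dbyx
Hunk 4: at line 3 remove [ciret,guh] add [arfee] -> 8 lines: keuq xnu gzibm kpajh arfee ugwet kluv dbyx
Hunk 5: at line 2 remove [kpajh,arfee,ugwet] add [auurs,xdxb] -> 7 lines: keuq xnu gzibm auurs xdxb kluv dbyx
Hunk 6: at line 1 remove [xnu] add [ejp] -> 7 lines: keuq ejp gzibm auurs xdxb kluv dbyx
Hunk 7: at line 2 remove [gzibm,auurs,xdxb] add [myosc,rzwlk,oturo] -> 7 lines: keuq ejp myosc rzwlk oturo kluv dbyx
Final line count: 7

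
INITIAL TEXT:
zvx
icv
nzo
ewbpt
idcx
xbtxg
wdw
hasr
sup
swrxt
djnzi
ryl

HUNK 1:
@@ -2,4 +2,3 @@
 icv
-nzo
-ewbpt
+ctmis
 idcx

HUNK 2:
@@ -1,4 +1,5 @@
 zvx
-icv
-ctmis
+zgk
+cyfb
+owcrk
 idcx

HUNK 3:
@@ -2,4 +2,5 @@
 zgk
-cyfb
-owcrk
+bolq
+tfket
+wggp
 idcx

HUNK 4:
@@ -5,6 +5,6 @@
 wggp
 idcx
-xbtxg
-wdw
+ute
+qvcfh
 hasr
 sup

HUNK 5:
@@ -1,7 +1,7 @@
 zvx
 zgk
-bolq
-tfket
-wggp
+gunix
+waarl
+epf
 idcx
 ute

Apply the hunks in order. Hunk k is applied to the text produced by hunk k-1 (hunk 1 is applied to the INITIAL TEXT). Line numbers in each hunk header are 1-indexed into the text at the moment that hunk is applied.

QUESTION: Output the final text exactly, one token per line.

Answer: zvx
zgk
gunix
waarl
epf
idcx
ute
qvcfh
hasr
sup
swrxt
djnzi
ryl

Derivation:
Hunk 1: at line 2 remove [nzo,ewbpt] add [ctmis] -> 11 lines: zvx icv ctmis idcx xbtxg wdw hasr sup swrxt djnzi ryl
Hunk 2: at line 1 remove [icv,ctmis] add [zgk,cyfb,owcrk] -> 12 lines: zvx zgk cyfb owcrk idcx xbtxg wdw hasr sup swrxt djnzi ryl
Hunk 3: at line 2 remove [cyfb,owcrk] add [bolq,tfket,wggp] -> 13 lines: zvx zgk bolq tfket wggp idcx xbtxg wdw hasr sup swrxt djnzi ryl
Hunk 4: at line 5 remove [xbtxg,wdw] add [ute,qvcfh] -> 13 lines: zvx zgk bolq tfket wggp idcx ute qvcfh hasr sup swrxt djnzi ryl
Hunk 5: at line 1 remove [bolq,tfket,wggp] add [gunix,waarl,epf] -> 13 lines: zvx zgk gunix waarl epf idcx ute qvcfh hasr sup swrxt djnzi ryl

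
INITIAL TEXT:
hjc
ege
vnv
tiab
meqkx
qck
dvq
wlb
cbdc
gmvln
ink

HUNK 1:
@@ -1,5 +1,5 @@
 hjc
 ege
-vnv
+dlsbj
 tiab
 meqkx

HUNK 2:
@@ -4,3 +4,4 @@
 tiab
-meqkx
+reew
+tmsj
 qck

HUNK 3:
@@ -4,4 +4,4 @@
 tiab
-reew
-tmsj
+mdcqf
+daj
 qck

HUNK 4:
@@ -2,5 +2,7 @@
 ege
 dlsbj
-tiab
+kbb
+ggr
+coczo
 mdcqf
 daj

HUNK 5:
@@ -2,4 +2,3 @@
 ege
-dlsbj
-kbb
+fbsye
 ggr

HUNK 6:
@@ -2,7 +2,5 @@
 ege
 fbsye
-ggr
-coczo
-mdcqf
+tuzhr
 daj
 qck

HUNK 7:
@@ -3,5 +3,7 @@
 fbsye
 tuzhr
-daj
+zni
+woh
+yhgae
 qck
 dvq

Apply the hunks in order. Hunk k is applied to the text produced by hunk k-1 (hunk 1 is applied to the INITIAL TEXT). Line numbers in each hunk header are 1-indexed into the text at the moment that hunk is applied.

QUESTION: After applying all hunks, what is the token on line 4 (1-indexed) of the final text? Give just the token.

Hunk 1: at line 1 remove [vnv] add [dlsbj] -> 11 lines: hjc ege dlsbj tiab meqkx qck dvq wlb cbdc gmvln ink
Hunk 2: at line 4 remove [meqkx] add [reew,tmsj] -> 12 lines: hjc ege dlsbj tiab reew tmsj qck dvq wlb cbdc gmvln ink
Hunk 3: at line 4 remove [reew,tmsj] add [mdcqf,daj] -> 12 lines: hjc ege dlsbj tiab mdcqf daj qck dvq wlb cbdc gmvln ink
Hunk 4: at line 2 remove [tiab] add [kbb,ggr,coczo] -> 14 lines: hjc ege dlsbj kbb ggr coczo mdcqf daj qck dvq wlb cbdc gmvln ink
Hunk 5: at line 2 remove [dlsbj,kbb] add [fbsye] -> 13 lines: hjc ege fbsye ggr coczo mdcqf daj qck dvq wlb cbdc gmvln ink
Hunk 6: at line 2 remove [ggr,coczo,mdcqf] add [tuzhr] -> 11 lines: hjc ege fbsye tuzhr daj qck dvq wlb cbdc gmvln ink
Hunk 7: at line 3 remove [daj] add [zni,woh,yhgae] -> 13 lines: hjc ege fbsye tuzhr zni woh yhgae qck dvq wlb cbdc gmvln ink
Final line 4: tuzhr

Answer: tuzhr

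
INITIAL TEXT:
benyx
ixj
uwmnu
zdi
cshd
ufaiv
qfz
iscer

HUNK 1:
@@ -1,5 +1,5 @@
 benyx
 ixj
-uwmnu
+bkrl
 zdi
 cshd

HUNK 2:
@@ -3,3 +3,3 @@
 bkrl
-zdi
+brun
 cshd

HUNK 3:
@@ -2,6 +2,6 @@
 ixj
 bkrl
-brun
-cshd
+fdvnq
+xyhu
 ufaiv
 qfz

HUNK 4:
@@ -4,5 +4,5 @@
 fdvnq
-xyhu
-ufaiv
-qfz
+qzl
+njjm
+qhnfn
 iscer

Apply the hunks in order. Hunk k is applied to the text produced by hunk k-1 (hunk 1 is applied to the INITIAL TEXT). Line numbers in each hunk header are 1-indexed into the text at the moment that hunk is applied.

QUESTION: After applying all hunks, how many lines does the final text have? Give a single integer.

Answer: 8

Derivation:
Hunk 1: at line 1 remove [uwmnu] add [bkrl] -> 8 lines: benyx ixj bkrl zdi cshd ufaiv qfz iscer
Hunk 2: at line 3 remove [zdi] add [brun] -> 8 lines: benyx ixj bkrl brun cshd ufaiv qfz iscer
Hunk 3: at line 2 remove [brun,cshd] add [fdvnq,xyhu] -> 8 lines: benyx ixj bkrl fdvnq xyhu ufaiv qfz iscer
Hunk 4: at line 4 remove [xyhu,ufaiv,qfz] add [qzl,njjm,qhnfn] -> 8 lines: benyx ixj bkrl fdvnq qzl njjm qhnfn iscer
Final line count: 8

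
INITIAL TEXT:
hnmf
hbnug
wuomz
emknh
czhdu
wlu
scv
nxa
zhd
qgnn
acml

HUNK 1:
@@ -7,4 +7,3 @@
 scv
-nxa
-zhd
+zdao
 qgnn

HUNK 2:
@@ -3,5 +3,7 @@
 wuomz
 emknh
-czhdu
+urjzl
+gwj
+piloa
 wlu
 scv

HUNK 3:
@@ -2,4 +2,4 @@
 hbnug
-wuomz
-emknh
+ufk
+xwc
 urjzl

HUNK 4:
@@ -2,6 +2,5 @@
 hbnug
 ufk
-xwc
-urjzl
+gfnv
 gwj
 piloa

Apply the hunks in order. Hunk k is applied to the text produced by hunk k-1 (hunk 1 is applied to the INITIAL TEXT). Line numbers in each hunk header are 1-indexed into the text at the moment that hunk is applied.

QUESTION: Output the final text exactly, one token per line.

Hunk 1: at line 7 remove [nxa,zhd] add [zdao] -> 10 lines: hnmf hbnug wuomz emknh czhdu wlu scv zdao qgnn acml
Hunk 2: at line 3 remove [czhdu] add [urjzl,gwj,piloa] -> 12 lines: hnmf hbnug wuomz emknh urjzl gwj piloa wlu scv zdao qgnn acml
Hunk 3: at line 2 remove [wuomz,emknh] add [ufk,xwc] -> 12 lines: hnmf hbnug ufk xwc urjzl gwj piloa wlu scv zdao qgnn acml
Hunk 4: at line 2 remove [xwc,urjzl] add [gfnv] -> 11 lines: hnmf hbnug ufk gfnv gwj piloa wlu scv zdao qgnn acml

Answer: hnmf
hbnug
ufk
gfnv
gwj
piloa
wlu
scv
zdao
qgnn
acml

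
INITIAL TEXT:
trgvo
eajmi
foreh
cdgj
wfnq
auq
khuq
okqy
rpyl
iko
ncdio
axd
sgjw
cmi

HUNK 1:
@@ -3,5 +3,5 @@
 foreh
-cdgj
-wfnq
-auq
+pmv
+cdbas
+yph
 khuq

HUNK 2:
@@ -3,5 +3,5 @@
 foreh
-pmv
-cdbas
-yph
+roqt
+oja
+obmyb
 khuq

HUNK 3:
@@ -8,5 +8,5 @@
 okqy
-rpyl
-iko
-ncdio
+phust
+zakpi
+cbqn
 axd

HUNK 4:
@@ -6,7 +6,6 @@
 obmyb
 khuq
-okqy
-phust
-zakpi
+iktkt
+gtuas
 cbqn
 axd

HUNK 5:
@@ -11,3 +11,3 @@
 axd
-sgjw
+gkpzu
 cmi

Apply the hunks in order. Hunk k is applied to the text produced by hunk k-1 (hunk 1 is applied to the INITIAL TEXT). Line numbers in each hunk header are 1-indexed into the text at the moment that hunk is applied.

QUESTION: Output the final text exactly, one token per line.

Hunk 1: at line 3 remove [cdgj,wfnq,auq] add [pmv,cdbas,yph] -> 14 lines: trgvo eajmi foreh pmv cdbas yph khuq okqy rpyl iko ncdio axd sgjw cmi
Hunk 2: at line 3 remove [pmv,cdbas,yph] add [roqt,oja,obmyb] -> 14 lines: trgvo eajmi foreh roqt oja obmyb khuq okqy rpyl iko ncdio axd sgjw cmi
Hunk 3: at line 8 remove [rpyl,iko,ncdio] add [phust,zakpi,cbqn] -> 14 lines: trgvo eajmi foreh roqt oja obmyb khuq okqy phust zakpi cbqn axd sgjw cmi
Hunk 4: at line 6 remove [okqy,phust,zakpi] add [iktkt,gtuas] -> 13 lines: trgvo eajmi foreh roqt oja obmyb khuq iktkt gtuas cbqn axd sgjw cmi
Hunk 5: at line 11 remove [sgjw] add [gkpzu] -> 13 lines: trgvo eajmi foreh roqt oja obmyb khuq iktkt gtuas cbqn axd gkpzu cmi

Answer: trgvo
eajmi
foreh
roqt
oja
obmyb
khuq
iktkt
gtuas
cbqn
axd
gkpzu
cmi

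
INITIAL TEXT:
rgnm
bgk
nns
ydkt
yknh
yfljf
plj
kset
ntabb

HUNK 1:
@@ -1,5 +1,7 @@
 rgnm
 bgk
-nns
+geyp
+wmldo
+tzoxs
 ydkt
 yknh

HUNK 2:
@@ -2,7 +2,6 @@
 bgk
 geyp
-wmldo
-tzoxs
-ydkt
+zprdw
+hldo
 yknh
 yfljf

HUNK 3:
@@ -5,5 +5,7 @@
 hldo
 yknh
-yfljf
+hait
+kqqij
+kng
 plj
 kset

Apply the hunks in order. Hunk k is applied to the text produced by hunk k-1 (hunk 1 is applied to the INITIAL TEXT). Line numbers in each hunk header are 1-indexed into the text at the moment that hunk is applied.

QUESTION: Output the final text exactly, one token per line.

Hunk 1: at line 1 remove [nns] add [geyp,wmldo,tzoxs] -> 11 lines: rgnm bgk geyp wmldo tzoxs ydkt yknh yfljf plj kset ntabb
Hunk 2: at line 2 remove [wmldo,tzoxs,ydkt] add [zprdw,hldo] -> 10 lines: rgnm bgk geyp zprdw hldo yknh yfljf plj kset ntabb
Hunk 3: at line 5 remove [yfljf] add [hait,kqqij,kng] -> 12 lines: rgnm bgk geyp zprdw hldo yknh hait kqqij kng plj kset ntabb

Answer: rgnm
bgk
geyp
zprdw
hldo
yknh
hait
kqqij
kng
plj
kset
ntabb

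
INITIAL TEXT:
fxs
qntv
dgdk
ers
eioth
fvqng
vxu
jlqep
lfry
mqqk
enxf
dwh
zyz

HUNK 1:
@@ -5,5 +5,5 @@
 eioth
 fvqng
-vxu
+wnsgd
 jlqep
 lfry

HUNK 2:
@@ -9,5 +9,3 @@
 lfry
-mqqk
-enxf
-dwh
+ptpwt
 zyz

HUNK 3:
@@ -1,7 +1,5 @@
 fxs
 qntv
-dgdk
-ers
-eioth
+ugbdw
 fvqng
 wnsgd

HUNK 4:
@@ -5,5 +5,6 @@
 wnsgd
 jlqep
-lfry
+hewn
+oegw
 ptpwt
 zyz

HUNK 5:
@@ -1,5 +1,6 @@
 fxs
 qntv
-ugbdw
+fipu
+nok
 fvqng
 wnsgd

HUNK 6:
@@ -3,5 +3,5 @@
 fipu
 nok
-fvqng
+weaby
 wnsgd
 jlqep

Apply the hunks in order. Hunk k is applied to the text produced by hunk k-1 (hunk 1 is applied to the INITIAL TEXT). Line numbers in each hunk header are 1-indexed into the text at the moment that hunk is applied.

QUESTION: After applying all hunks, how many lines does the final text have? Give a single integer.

Answer: 11

Derivation:
Hunk 1: at line 5 remove [vxu] add [wnsgd] -> 13 lines: fxs qntv dgdk ers eioth fvqng wnsgd jlqep lfry mqqk enxf dwh zyz
Hunk 2: at line 9 remove [mqqk,enxf,dwh] add [ptpwt] -> 11 lines: fxs qntv dgdk ers eioth fvqng wnsgd jlqep lfry ptpwt zyz
Hunk 3: at line 1 remove [dgdk,ers,eioth] add [ugbdw] -> 9 lines: fxs qntv ugbdw fvqng wnsgd jlqep lfry ptpwt zyz
Hunk 4: at line 5 remove [lfry] add [hewn,oegw] -> 10 lines: fxs qntv ugbdw fvqng wnsgd jlqep hewn oegw ptpwt zyz
Hunk 5: at line 1 remove [ugbdw] add [fipu,nok] -> 11 lines: fxs qntv fipu nok fvqng wnsgd jlqep hewn oegw ptpwt zyz
Hunk 6: at line 3 remove [fvqng] add [weaby] -> 11 lines: fxs qntv fipu nok weaby wnsgd jlqep hewn oegw ptpwt zyz
Final line count: 11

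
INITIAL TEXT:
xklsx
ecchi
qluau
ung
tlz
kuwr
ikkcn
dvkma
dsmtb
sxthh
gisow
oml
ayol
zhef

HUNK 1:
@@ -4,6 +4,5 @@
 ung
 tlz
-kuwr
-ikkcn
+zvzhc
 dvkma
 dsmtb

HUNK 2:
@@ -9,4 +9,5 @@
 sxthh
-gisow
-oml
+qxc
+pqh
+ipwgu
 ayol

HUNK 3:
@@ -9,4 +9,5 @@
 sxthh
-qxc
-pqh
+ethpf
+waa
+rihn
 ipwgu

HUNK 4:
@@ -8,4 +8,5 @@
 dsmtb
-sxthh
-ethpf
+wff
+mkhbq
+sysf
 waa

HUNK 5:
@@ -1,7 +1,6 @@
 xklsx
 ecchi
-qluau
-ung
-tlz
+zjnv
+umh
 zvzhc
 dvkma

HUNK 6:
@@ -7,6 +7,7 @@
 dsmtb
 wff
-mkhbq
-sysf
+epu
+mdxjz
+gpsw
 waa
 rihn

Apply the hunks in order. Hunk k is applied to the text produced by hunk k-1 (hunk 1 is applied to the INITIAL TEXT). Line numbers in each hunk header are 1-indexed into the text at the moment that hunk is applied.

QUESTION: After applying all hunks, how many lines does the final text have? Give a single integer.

Answer: 16

Derivation:
Hunk 1: at line 4 remove [kuwr,ikkcn] add [zvzhc] -> 13 lines: xklsx ecchi qluau ung tlz zvzhc dvkma dsmtb sxthh gisow oml ayol zhef
Hunk 2: at line 9 remove [gisow,oml] add [qxc,pqh,ipwgu] -> 14 lines: xklsx ecchi qluau ung tlz zvzhc dvkma dsmtb sxthh qxc pqh ipwgu ayol zhef
Hunk 3: at line 9 remove [qxc,pqh] add [ethpf,waa,rihn] -> 15 lines: xklsx ecchi qluau ung tlz zvzhc dvkma dsmtb sxthh ethpf waa rihn ipwgu ayol zhef
Hunk 4: at line 8 remove [sxthh,ethpf] add [wff,mkhbq,sysf] -> 16 lines: xklsx ecchi qluau ung tlz zvzhc dvkma dsmtb wff mkhbq sysf waa rihn ipwgu ayol zhef
Hunk 5: at line 1 remove [qluau,ung,tlz] add [zjnv,umh] -> 15 lines: xklsx ecchi zjnv umh zvzhc dvkma dsmtb wff mkhbq sysf waa rihn ipwgu ayol zhef
Hunk 6: at line 7 remove [mkhbq,sysf] add [epu,mdxjz,gpsw] -> 16 lines: xklsx ecchi zjnv umh zvzhc dvkma dsmtb wff epu mdxjz gpsw waa rihn ipwgu ayol zhef
Final line count: 16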